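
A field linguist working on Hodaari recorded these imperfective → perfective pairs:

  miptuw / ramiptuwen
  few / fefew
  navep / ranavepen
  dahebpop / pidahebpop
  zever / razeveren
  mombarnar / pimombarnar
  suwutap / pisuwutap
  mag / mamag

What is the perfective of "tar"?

tatar

few and miptuw both end in -w yet inflect differently (fefew, ramiptuwen), so the final letter is not what conditions the rule; the number of vowels is.
"tar" has 1 vowel. The stems with 1 vowel (mag → mamag, few → fefew) repeat the first consonant+vowel as a prefix.
So tar → tatar.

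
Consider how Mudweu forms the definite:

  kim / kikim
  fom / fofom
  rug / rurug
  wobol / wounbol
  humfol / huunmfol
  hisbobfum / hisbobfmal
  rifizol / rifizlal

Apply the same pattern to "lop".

lolop

kim and hisbobfum both end in -m yet inflect differently (kikim, hisbobfmal), so the final letter is not what conditions the rule; the number of vowels is.
"lop" has 1 vowel. The stems with 1 vowel (kim → kikim, fom → fofom, rug → rurug) repeat the first consonant+vowel as a prefix.
So lop → lolop.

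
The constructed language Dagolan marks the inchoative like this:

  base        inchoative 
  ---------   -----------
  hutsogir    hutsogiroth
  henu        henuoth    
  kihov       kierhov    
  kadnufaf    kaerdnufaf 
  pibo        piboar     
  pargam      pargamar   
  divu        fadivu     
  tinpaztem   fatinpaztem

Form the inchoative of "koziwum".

henu and divu both end in -u yet inflect differently (henuoth, fadivu), so the final letter is not what conditions the rule; the first letter is.
"koziwum" begins with k-. The stems beginning with k- (kihov → kierhov, kadnufaf → kaerdnufaf) insert -er- after the first vowel.
So koziwum → koerziwum.

koerziwum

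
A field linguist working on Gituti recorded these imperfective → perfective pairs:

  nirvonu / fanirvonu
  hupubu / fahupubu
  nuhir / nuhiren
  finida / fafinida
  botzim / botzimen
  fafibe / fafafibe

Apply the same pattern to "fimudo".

"fimudo" ends in a vowel. The stems ending in a vowel (hupubu → fahupubu, fafibe → fafafibe, finida → fafinida) add the prefix fa-.
The other pattern: stems ending in a consonant add -en.
So fimudo → fafimudo.

fafimudo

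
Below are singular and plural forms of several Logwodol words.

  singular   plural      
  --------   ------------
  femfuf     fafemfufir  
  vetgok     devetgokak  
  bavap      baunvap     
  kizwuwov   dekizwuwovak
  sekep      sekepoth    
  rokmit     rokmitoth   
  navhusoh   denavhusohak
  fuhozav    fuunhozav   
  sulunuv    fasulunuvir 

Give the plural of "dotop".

dedotopak

fuhozav and sulunuv both end in -v yet inflect differently (fuunhozav, fasulunuvir), so the final letter is not what conditions the rule; the last vowel is.
"dotop" has last vowel 'o'. The stems whose last vowel is 'o' (vetgok → devetgokak, navhusoh → denavhusohak, kizwuwov → dekizwuwovak) add de- … -ak around the stem.
So dotop → dedotopak.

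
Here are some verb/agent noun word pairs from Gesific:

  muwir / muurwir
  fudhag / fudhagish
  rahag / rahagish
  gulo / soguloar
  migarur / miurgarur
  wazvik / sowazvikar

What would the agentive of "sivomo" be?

sosivomoar

muwir and wazvik both have last vowel 'i' yet inflect differently (muurwir, sowazvikar), so the last vowel is not what conditions the rule; the final letter is.
"sivomo" ends in -o. The one such stem in the data (gulo → soguloar) adds so- … -ar around the stem, so the same rule applies.
The other patterns: stems ending in -r insert -ur- after the first vowel; stems ending in -g add -ish.
So sivomo → sosivomoar.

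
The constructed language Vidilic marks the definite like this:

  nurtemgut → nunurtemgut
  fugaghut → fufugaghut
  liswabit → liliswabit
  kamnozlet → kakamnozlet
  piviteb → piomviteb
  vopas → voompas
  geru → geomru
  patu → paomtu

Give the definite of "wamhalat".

wawamhalat

kamnozlet and piviteb both have last vowel 'e' yet inflect differently (kakamnozlet, piomviteb), so the last vowel is not what conditions the rule; the final letter is.
"wamhalat" ends in -t. The stems ending in -t (nurtemgut → nunurtemgut, fugaghut → fufugaghut, liswabit → liliswabit) repeat the first consonant+vowel as a prefix.
The other pattern: stems ending in -b, -s or -u insert -om- after the first vowel.
So wamhalat → wawamhalat.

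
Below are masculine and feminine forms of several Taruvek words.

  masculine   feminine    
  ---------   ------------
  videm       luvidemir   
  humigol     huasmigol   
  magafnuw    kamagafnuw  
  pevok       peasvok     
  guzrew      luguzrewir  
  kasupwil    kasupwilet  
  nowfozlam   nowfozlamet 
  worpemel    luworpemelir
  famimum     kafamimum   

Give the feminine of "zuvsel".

luzuvselir

"zuvsel" has last vowel 'e'. The stems whose last vowel is 'e' (worpemel → luworpemelir, videm → luvidemir, guzrew → luguzrewir) add lu- … -ir around the stem.
So zuvsel → luzuvselir.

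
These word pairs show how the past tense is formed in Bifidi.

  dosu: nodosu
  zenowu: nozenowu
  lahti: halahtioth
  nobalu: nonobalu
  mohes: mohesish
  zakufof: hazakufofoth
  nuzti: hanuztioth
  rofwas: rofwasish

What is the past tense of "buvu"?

nuzti and nobalu both begin with n- yet inflect differently (hanuztioth, nonobalu), so the first letter is not what conditions the rule; the final letter is.
"buvu" ends in -u. The stems ending in -u (nobalu → nonobalu, zenowu → nozenowu, dosu → nodosu) add the prefix no-.
The other patterns: stems ending in -f or -i add ha- … -oth around the stem; stems ending in -s add -ish.
So buvu → nobuvu.

nobuvu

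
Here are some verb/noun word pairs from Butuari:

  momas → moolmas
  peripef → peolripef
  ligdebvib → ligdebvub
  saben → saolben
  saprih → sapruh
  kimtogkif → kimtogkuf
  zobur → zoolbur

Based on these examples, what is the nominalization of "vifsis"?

vifsus

"vifsis" has last vowel 'i'. The stems whose last vowel is 'i' (ligdebvib → ligdebvub, saprih → sapruh, kimtogkif → kimtogkuf) change the last vowel to 'u'.
So vifsis → vifsus.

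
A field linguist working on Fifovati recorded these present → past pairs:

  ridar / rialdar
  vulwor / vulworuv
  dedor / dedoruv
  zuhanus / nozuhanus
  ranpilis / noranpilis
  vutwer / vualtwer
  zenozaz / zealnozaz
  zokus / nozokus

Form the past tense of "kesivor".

dedor and vutwer both end in -r yet inflect differently (dedoruv, vualtwer), so the final letter is not what conditions the rule; the last vowel is.
"kesivor" has last vowel 'o'. The stems whose last vowel is 'o' (dedor → dedoruv, vulwor → vulworuv) add -uv.
So kesivor → kesivoruv.

kesivoruv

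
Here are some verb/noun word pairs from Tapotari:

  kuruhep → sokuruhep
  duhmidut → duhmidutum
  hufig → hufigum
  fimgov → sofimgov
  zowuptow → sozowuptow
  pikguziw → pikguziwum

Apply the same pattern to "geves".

sogeves

zowuptow and pikguziw both end in -w yet inflect differently (sozowuptow, pikguziwum), so the final letter is not what conditions the rule; the last vowel is.
"geves" has last vowel 'e'. The one such stem in the data (kuruhep → sokuruhep) adds the prefix so-, so the same rule applies.
The other pattern: stems whose last vowel is 'i' or 'u' add -um.
So geves → sogeves.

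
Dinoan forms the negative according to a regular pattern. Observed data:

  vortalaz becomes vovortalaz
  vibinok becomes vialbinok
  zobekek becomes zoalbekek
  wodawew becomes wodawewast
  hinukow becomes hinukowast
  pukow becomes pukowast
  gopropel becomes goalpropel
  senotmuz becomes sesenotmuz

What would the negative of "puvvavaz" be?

hinukow and vibinok both have last vowel 'o' yet inflect differently (hinukowast, vialbinok), so the last vowel is not what conditions the rule; the final letter is.
"puvvavaz" ends in -z. The stems ending in -z (vortalaz → vovortalaz, senotmuz → sesenotmuz) repeat the first consonant+vowel as a prefix.
The other patterns: stems ending in -w add -ast; stems ending in -k or -l insert -al- after the first vowel.
So puvvavaz → pupuvvavaz.

pupuvvavaz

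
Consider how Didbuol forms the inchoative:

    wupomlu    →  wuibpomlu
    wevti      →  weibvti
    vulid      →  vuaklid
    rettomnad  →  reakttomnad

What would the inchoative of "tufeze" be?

tuibfeze

vulid and wevti both have last vowel 'i' yet inflect differently (vuaklid, weibvti), so the last vowel is not what conditions the rule; whether the stem ends in a vowel or a consonant is.
"tufeze" ends in a vowel. The stems ending in a vowel (wevti → weibvti, wupomlu → wuibpomlu) insert -ib- after the first vowel.
So tufeze → tuibfeze.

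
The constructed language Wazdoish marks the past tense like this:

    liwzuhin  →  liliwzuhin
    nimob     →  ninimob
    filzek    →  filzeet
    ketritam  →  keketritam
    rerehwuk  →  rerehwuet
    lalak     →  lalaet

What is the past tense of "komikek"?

lalak and ketritam both have last vowel 'a' yet inflect differently (lalaet, keketritam), so the last vowel is not what conditions the rule; the final letter is.
"komikek" ends in -k. The stems ending in -k (rerehwuk → rerehwuet, filzek → filzeet, lalak → lalaet) drop the final letter and add -et.
So komikek → komikeet.

komikeet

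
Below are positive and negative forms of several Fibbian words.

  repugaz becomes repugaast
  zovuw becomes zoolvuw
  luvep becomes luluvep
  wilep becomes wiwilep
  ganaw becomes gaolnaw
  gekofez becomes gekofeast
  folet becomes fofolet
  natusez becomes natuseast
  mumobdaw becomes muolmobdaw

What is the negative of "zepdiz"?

zepdiast

mumobdaw and repugaz both have last vowel 'a' yet inflect differently (muolmobdaw, repugaast), so the last vowel is not what conditions the rule; the final letter is.
"zepdiz" ends in -z. The stems ending in -z (natusez → natuseast, repugaz → repugaast, gekofez → gekofeast) drop the final letter and add -ast.
The other patterns: stems ending in -w insert -ol- after the first vowel; stems ending in -p or -t repeat the first consonant+vowel as a prefix.
So zepdiz → zepdiast.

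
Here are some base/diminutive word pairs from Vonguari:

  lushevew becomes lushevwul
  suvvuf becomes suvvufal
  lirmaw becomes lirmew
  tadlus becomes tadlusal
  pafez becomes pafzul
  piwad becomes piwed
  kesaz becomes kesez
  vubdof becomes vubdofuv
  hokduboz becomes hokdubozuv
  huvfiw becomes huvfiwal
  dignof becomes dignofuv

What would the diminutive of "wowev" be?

wowvul

suvvuf and vubdof both end in -f yet inflect differently (suvvufal, vubdofuv), so the final letter is not what conditions the rule; the last vowel is.
"wowev" has last vowel 'e'. The stems whose last vowel is 'e' (lushevew → lushevwul, pafez → pafzul) delete the last vowel and add -ul.
The other patterns: stems whose last vowel is 'i' or 'u' add -al; stems whose last vowel is 'o' add -uv; stems whose last vowel is 'a' change the last vowel to 'e'.
So wowev → wowvul.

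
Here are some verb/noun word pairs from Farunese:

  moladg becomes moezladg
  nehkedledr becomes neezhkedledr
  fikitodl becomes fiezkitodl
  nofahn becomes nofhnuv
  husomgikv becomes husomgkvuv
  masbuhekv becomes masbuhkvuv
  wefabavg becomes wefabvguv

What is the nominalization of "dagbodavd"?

moladg and wefabavg both end in -g yet inflect differently (moezladg, wefabvguv), so the final letter is not what conditions the rule; the second-to-last letter is.
"dagbodavd" has second-to-last letter 'v'. The one such stem in the data (wefabavg → wefabvguv) deletes the last vowel and adds -uv (as do nofahn, husomgikv), so the same rule applies.
The other pattern: stems whose second-to-last letter is 'd' insert -ez- after the first vowel.
So dagbodavd → dagbodvduv.

dagbodvduv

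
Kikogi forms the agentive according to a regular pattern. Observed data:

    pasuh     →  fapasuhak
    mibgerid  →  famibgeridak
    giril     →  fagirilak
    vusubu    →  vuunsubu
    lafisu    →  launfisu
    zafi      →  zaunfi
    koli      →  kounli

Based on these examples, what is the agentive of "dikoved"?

fadikovedak

"dikoved" ends in a consonant. The stems ending in a consonant (pasuh → fapasuhak, mibgerid → famibgeridak, giril → fagirilak) add fa- … -ak around the stem.
The other pattern: stems ending in a vowel insert -un- after the first vowel.
So dikoved → fadikovedak.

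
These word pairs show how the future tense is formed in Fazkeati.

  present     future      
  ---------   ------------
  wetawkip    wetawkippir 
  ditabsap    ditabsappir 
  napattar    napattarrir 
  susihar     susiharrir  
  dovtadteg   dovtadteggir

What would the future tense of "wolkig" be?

Every pair shown (wetawkip → wetawkippir, ditabsap → ditabsappir, napattar → napattarrir, …) follows the same rule: double the final consonant and add -ir.
So wolkig → wolkiggir.

wolkiggir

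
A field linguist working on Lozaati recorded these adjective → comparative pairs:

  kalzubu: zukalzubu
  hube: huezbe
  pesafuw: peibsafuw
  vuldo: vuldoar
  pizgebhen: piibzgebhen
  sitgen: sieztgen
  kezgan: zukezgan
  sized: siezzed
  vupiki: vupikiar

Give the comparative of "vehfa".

kezgan and pizgebhen both end in -n yet inflect differently (zukezgan, piibzgebhen), so the final letter is not what conditions the rule; the first letter is.
"vehfa" begins with v-. The stems beginning with v- (vupiki → vupikiar, vuldo → vuldoar) add -ar.
The other patterns: stems beginning with k- add the prefix zu-; stems beginning with p- insert -ib- after the first vowel; stems beginning with h- or s- insert -ez- after the first vowel.
So vehfa → vehfaar.

vehfaar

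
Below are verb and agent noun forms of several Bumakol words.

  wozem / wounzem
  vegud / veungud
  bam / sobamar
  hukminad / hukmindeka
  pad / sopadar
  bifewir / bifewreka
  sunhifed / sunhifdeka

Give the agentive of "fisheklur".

fisheklreka

pad and vegud both end in -d yet inflect differently (sopadar, veungud), so the final letter is not what conditions the rule; the number of vowels is.
"fisheklur" has 3 vowels. The stems with 3 vowels (hukminad → hukmindeka, sunhifed → sunhifdeka, bifewir → bifewreka) delete the last vowel and add -eka.
The other patterns: stems with 1 vowel add so- … -ar around the stem; stems with 2 vowels insert -un- after the first vowel.
So fisheklur → fisheklreka.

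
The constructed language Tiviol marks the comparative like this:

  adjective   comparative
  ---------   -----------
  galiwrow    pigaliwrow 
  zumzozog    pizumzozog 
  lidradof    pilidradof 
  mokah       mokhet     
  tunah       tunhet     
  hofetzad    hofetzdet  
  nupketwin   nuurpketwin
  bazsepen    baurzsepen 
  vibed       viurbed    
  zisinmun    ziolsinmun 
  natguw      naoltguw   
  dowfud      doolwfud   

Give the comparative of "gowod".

pigowod

hofetzad and vibed both end in -d yet inflect differently (hofetzdet, viurbed), so the final letter is not what conditions the rule; the last vowel is.
"gowod" has last vowel 'o'. The stems whose last vowel is 'o' (galiwrow → pigaliwrow, zumzozog → pizumzozog, lidradof → pilidradof) add the prefix pi-.
The other patterns: stems whose last vowel is 'a' delete the last vowel and add -et; stems whose last vowel is 'e' or 'i' insert -ur- after the first vowel; stems whose last vowel is 'u' insert -ol- after the first vowel.
So gowod → pigowod.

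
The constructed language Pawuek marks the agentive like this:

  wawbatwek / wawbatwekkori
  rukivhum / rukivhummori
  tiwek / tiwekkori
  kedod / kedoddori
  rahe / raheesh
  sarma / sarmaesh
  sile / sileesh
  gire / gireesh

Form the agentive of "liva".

wawbatwek and rahe both have last vowel 'e' yet inflect differently (wawbatwekkori, raheesh), so the last vowel is not what conditions the rule; whether the stem ends in a vowel or a consonant is.
"liva" ends in a vowel. The stems ending in a vowel (rahe → raheesh, sarma → sarmaesh, sile → sileesh) add -esh.
The other pattern: stems ending in a consonant double the final consonant and add -ori.
So liva → livaesh.

livaesh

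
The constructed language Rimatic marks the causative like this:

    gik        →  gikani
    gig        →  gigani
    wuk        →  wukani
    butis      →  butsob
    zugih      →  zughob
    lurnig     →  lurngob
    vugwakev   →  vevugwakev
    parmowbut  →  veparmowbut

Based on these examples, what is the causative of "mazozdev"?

"mazozdev" has 3 vowels. The stems with 3 vowels (vugwakev → vevugwakev, parmowbut → veparmowbut) add the prefix ve-.
The other patterns: stems with 1 vowel add -ani; stems with 2 vowels delete the last vowel and add -ob.
So mazozdev → vemazozdev.

vemazozdev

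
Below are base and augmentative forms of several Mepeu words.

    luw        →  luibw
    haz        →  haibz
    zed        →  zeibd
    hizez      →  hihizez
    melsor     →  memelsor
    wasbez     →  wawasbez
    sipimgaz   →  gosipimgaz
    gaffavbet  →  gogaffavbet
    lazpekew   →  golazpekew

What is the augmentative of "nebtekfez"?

gonebtekfez

"nebtekfez" has 3 vowels. The stems with 3 vowels (sipimgaz → gosipimgaz, gaffavbet → gogaffavbet, lazpekew → golazpekew) add the prefix go-.
So nebtekfez → gonebtekfez.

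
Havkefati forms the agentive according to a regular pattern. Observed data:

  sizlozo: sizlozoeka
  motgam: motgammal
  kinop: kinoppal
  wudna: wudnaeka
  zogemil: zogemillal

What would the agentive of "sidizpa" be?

motgam and wudna both have last vowel 'a' yet inflect differently (motgammal, wudnaeka), so the last vowel is not what conditions the rule; whether the stem ends in a vowel or a consonant is.
"sidizpa" ends in a vowel. The stems ending in a vowel (wudna → wudnaeka, sizlozo → sizlozoeka) add -eka.
The other pattern: stems ending in a consonant double the final consonant and add -al.
So sidizpa → sidizpaeka.

sidizpaeka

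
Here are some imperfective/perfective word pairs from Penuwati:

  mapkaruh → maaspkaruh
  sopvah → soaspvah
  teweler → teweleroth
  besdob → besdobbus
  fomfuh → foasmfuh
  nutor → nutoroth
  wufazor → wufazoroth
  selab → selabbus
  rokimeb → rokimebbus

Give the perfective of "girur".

"girur" ends in -r. The stems ending in -r (nutor → nutoroth, wufazor → wufazoroth, teweler → teweleroth) add -oth.
The other patterns: stems ending in -b double the final consonant and add -us; stems ending in -h insert -as- after the first vowel.
So girur → giruroth.

giruroth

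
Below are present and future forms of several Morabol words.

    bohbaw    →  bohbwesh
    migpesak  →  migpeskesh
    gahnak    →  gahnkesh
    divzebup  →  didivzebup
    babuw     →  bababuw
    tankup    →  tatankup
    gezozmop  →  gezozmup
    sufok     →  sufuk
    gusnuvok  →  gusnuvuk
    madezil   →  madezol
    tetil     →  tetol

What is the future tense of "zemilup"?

"zemilup" has last vowel 'u'. The stems whose last vowel is 'u' (divzebup → didivzebup, babuw → bababuw, tankup → tatankup) repeat the first consonant+vowel as a prefix.
The other patterns: stems whose last vowel is 'a' delete the last vowel and add -esh; stems whose last vowel is 'o' change the last vowel to 'u'; stems whose last vowel is 'i' change the last vowel to 'o'.
So zemilup → zezemilup.

zezemilup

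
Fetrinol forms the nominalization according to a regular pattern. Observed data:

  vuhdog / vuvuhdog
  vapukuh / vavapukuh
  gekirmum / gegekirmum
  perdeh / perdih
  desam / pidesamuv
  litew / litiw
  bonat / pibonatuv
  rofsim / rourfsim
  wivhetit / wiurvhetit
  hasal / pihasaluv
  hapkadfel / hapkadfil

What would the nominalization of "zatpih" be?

zaurtpih

desam and gekirmum both end in -m yet inflect differently (pidesamuv, gegekirmum), so the final letter is not what conditions the rule; the last vowel is.
"zatpih" has last vowel 'i'. The stems whose last vowel is 'i' (rofsim → rourfsim, wivhetit → wiurvhetit) insert -ur- after the first vowel.
The other patterns: stems whose last vowel is 'a' add pi- … -uv around the stem; stems whose last vowel is 'o' or 'u' repeat the first consonant+vowel as a prefix; stems whose last vowel is 'e' change the last vowel to 'i'.
So zatpih → zaurtpih.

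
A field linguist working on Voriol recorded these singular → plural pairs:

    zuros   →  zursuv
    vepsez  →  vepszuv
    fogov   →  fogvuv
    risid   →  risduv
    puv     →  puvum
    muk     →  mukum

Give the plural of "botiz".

"botiz" has 2 vowels. The stems with 2 vowels (zuros → zursuv, vepsez → vepszuv, fogov → fogvuv) delete the last vowel and add -uv.
The other pattern: stems with 1 vowel add -um.
So botiz → botzuv.

botzuv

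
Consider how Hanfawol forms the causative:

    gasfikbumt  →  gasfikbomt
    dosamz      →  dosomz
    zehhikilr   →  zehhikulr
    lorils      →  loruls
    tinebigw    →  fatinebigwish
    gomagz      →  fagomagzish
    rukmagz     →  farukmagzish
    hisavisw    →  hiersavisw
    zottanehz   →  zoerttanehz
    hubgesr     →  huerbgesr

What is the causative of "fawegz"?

dosamz and gomagz both end in -z yet inflect differently (dosomz, fagomagzish), so the final letter is not what conditions the rule; the second-to-last letter is.
"fawegz" has second-to-last letter 'g'. The stems whose second-to-last letter is 'g' (tinebigw → fatinebigwish, gomagz → fagomagzish, rukmagz → farukmagzish) add fa- … -ish around the stem.
The other patterns: stems whose second-to-last letter is 'm' change the last vowel to 'o'; stems whose second-to-last letter is 'l' change the last vowel to 'u'; stems whose second-to-last letter is 'h' or 's' insert -er- after the first vowel.
So fawegz → fafawegzish.

fafawegzish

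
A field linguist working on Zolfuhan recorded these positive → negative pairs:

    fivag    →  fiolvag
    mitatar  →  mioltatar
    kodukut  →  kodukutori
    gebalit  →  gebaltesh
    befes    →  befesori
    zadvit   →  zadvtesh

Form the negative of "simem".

"simem" has last vowel 'e'. The one such stem in the data (befes → befesori) adds -ori, so the same rule applies.
The other patterns: stems whose last vowel is 'i' delete the last vowel and add -esh; stems whose last vowel is 'a' insert -ol- after the first vowel.
So simem → simemori.

simemori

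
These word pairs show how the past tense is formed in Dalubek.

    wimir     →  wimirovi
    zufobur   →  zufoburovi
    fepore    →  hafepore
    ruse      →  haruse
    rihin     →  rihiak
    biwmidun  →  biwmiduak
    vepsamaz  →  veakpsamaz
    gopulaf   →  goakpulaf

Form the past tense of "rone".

"rone" ends in -e. The stems ending in -e (fepore → hafepore, ruse → haruse) add the prefix ha-.
The other patterns: stems ending in -r add -ovi; stems ending in -n drop the final letter and add -ak; stems ending in -f or -z insert -ak- after the first vowel.
So rone → harone.

harone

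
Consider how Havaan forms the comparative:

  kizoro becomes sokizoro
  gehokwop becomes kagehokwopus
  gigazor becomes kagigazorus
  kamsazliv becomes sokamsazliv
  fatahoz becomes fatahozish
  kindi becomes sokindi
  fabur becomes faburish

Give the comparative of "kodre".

"kodre" begins with k-. The stems beginning with k- (kamsazliv → sokamsazliv, kindi → sokindi, kizoro → sokizoro) add the prefix so-.
So kodre → sokodre.

sokodre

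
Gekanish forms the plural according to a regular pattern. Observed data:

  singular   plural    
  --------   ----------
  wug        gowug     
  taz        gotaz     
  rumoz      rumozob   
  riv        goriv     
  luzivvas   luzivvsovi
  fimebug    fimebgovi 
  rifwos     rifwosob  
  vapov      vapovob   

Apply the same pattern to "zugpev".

zugpevob

riv and vapov both end in -v yet inflect differently (goriv, vapovob), so the final letter is not what conditions the rule; the number of vowels is.
"zugpev" has 2 vowels. The stems with 2 vowels (vapov → vapovob, rumoz → rumozob, rifwos → rifwosob) add -ob.
So zugpev → zugpevob.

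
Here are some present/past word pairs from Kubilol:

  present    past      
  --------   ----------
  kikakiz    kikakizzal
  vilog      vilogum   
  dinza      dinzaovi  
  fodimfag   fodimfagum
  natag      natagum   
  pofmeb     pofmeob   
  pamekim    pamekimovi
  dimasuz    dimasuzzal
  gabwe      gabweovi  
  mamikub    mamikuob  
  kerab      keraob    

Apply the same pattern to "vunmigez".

vunmigezzal

natag and kerab both have last vowel 'a' yet inflect differently (natagum, keraob), so the last vowel is not what conditions the rule; the final letter is.
"vunmigez" ends in -z. The stems ending in -z (dimasuz → dimasuzzal, kikakiz → kikakizzal) double the final consonant and add -al.
The other patterns: stems ending in -g add -um; stems ending in -b drop the final letter and add -ob; stems ending in -a, -e or -m add -ovi.
So vunmigez → vunmigezzal.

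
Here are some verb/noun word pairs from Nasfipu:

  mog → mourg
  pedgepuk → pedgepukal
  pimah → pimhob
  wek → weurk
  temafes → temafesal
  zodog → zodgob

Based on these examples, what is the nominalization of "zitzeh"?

"zitzeh" has 2 vowels. The stems with 2 vowels (zodog → zodgob, pimah → pimhob) delete the last vowel and add -ob.
So zitzeh → zitzhob.

zitzhob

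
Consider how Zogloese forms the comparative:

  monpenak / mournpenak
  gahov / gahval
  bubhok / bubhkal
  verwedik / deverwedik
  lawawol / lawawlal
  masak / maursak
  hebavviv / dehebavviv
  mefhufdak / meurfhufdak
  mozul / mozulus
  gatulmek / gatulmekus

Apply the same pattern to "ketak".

"ketak" has last vowel 'a'. The stems whose last vowel is 'a' (mefhufdak → meurfhufdak, masak → maursak, monpenak → mournpenak) insert -ur- after the first vowel.
So ketak → keurtak.

keurtak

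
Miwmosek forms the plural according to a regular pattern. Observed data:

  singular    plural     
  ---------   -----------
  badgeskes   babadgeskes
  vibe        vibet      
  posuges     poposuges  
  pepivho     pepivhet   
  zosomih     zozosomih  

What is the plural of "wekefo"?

wekefet

vibe and badgeskes both have last vowel 'e' yet inflect differently (vibet, babadgeskes), so the last vowel is not what conditions the rule; whether the stem ends in a vowel or a consonant is.
"wekefo" ends in a vowel. The stems ending in a vowel (pepivho → pepivhet, vibe → vibet) drop the final letter and add -et.
The other pattern: stems ending in a consonant repeat the first consonant+vowel as a prefix.
So wekefo → wekefet.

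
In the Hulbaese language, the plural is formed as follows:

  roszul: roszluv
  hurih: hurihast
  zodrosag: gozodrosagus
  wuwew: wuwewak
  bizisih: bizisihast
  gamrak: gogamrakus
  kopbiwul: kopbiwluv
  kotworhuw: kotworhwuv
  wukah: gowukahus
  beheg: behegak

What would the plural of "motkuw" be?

kotworhuw and wuwew both end in -w yet inflect differently (kotworhwuv, wuwewak), so the final letter is not what conditions the rule; the last vowel is.
"motkuw" has last vowel 'u'. The stems whose last vowel is 'u' (kopbiwul → kopbiwluv, kotworhuw → kotworhwuv, roszul → roszluv) delete the last vowel and add -uv.
The other patterns: stems whose last vowel is 'i' add -ast; stems whose last vowel is 'e' add -ak; stems whose last vowel is 'a' add go- … -us around the stem.
So motkuw → motkwuv.

motkwuv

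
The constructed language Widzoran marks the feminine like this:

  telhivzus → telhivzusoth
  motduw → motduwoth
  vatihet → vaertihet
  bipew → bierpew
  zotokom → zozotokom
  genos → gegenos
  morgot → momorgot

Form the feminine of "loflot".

motduw and bipew both end in -w yet inflect differently (motduwoth, bierpew), so the final letter is not what conditions the rule; the last vowel is.
"loflot" has last vowel 'o'. The stems whose last vowel is 'o' (zotokom → zozotokom, genos → gegenos, morgot → momorgot) repeat the first consonant+vowel as a prefix.
So loflot → loloflot.

loloflot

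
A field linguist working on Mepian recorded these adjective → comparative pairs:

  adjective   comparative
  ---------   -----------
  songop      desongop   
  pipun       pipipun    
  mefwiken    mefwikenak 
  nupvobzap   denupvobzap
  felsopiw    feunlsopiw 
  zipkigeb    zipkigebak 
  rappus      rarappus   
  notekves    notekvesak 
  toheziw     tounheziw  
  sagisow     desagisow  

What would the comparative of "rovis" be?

pipun and mefwiken both end in -n yet inflect differently (pipipun, mefwikenak), so the final letter is not what conditions the rule; the last vowel is.
"rovis" has last vowel 'i'. The stems whose last vowel is 'i' (toheziw → tounheziw, felsopiw → feunlsopiw) insert -un- after the first vowel.
The other patterns: stems whose last vowel is 'u' repeat the first consonant+vowel as a prefix; stems whose last vowel is 'e' add -ak; stems whose last vowel is 'a' or 'o' add the prefix de-.
So rovis → rounvis.

rounvis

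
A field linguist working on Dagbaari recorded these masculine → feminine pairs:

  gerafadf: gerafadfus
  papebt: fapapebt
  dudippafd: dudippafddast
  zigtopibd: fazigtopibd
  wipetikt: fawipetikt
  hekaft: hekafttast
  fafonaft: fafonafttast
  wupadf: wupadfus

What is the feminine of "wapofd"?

wapofddast

"wapofd" has second-to-last letter 'f'. The stems whose second-to-last letter is 'f' (hekaft → hekafttast, fafonaft → fafonafttast, dudippafd → dudippafddast) double the final consonant and add -ast.
The other patterns: stems whose second-to-last letter is 'd' add -us; stems whose second-to-last letter is 'b' or 'k' add the prefix fa-.
So wapofd → wapofddast.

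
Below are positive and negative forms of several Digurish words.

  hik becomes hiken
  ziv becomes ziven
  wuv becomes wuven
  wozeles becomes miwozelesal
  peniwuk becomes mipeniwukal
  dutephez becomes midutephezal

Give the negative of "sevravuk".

"sevravuk" has 3 vowels. The stems with 3 vowels (wozeles → miwozelesal, peniwuk → mipeniwukal, dutephez → midutephezal) add mi- … -al around the stem.
So sevravuk → misevravukal.

misevravukal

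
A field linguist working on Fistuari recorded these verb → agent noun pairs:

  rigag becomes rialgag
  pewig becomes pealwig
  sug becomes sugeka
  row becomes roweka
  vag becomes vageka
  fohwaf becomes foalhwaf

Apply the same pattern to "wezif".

wealzif

pewig and vag both end in -g yet inflect differently (pealwig, vageka), so the final letter is not what conditions the rule; the number of vowels is.
"wezif" has 2 vowels. The stems with 2 vowels (pewig → pealwig, rigag → rialgag, fohwaf → foalhwaf) insert -al- after the first vowel.
So wezif → wealzif.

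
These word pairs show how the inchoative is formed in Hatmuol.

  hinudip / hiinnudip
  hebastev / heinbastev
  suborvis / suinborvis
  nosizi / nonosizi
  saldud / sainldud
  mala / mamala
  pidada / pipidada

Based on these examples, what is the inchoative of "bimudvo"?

nosizi and suborvis both have last vowel 'i' yet inflect differently (nonosizi, suinborvis), so the last vowel is not what conditions the rule; whether the stem ends in a vowel or a consonant is.
"bimudvo" ends in a vowel. The stems ending in a vowel (pidada → pipidada, nosizi → nonosizi, mala → mamala) repeat the first consonant+vowel as a prefix.
The other pattern: stems ending in a consonant insert -in- after the first vowel.
So bimudvo → bibimudvo.

bibimudvo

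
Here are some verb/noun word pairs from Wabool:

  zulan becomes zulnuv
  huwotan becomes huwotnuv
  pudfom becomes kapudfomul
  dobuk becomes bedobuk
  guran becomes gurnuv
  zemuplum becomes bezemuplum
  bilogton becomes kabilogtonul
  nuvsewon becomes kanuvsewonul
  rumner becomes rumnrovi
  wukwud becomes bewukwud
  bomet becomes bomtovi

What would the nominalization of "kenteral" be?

kenterluv

"kenteral" has last vowel 'a'. The stems whose last vowel is 'a' (huwotan → huwotnuv, zulan → zulnuv, guran → gurnuv) delete the last vowel and add -uv.
The other patterns: stems whose last vowel is 'u' add the prefix be-; stems whose last vowel is 'o' add ka- … -ul around the stem; stems whose last vowel is 'e' delete the last vowel and add -ovi.
So kenteral → kenterluv.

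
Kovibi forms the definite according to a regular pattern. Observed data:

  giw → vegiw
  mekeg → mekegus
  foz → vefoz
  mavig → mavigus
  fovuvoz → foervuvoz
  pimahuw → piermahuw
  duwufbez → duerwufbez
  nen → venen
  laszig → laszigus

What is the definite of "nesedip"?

neersedip

foz and fovuvoz both end in -z yet inflect differently (vefoz, foervuvoz), so the final letter is not what conditions the rule; the number of vowels is.
"nesedip" has 3 vowels. The stems with 3 vowels (fovuvoz → foervuvoz, duwufbez → duerwufbez, pimahuw → piermahuw) insert -er- after the first vowel.
The other patterns: stems with 1 vowel add the prefix ve-; stems with 2 vowels add -us.
So nesedip → neersedip.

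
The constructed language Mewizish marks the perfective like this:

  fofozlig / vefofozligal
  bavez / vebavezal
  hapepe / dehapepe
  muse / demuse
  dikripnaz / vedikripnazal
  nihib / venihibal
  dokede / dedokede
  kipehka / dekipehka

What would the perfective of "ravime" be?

deravime

dokede and bavez both have last vowel 'e' yet inflect differently (dedokede, vebavezal), so the last vowel is not what conditions the rule; whether the stem ends in a vowel or a consonant is.
"ravime" ends in a vowel. The stems ending in a vowel (dokede → dedokede, hapepe → dehapepe, muse → demuse) add the prefix de-.
So ravime → deravime.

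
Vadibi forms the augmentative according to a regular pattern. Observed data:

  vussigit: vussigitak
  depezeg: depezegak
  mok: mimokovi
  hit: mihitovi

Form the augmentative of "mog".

mimogovi

vussigit and hit both end in -t yet inflect differently (vussigitak, mihitovi), so the final letter is not what conditions the rule; the number of vowels is.
"mog" has 1 vowel. The stems with 1 vowel (mok → mimokovi, hit → mihitovi) add mi- … -ovi around the stem.
So mog → mimogovi.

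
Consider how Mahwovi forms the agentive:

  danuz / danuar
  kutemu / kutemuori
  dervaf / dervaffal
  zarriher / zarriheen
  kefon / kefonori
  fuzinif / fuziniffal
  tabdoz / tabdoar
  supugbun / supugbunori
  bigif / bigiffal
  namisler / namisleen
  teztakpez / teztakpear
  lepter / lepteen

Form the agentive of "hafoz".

hafoar

lepter and teztakpez both have last vowel 'e' yet inflect differently (lepteen, teztakpear), so the last vowel is not what conditions the rule; the final letter is.
"hafoz" ends in -z. The stems ending in -z (danuz → danuar, tabdoz → tabdoar, teztakpez → teztakpear) drop the final letter and add -ar.
The other patterns: stems ending in -r drop the final letter and add -en; stems ending in -f double the final consonant and add -al; stems ending in -n or -u add -ori.
So hafoz → hafoar.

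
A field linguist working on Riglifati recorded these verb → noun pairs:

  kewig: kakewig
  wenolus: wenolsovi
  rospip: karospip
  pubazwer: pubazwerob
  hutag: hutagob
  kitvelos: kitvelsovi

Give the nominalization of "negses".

negsesob

hutag and kewig both end in -g yet inflect differently (hutagob, kakewig), so the final letter is not what conditions the rule; the last vowel is.
"negses" has last vowel 'e'. The one such stem in the data (pubazwer → pubazwerob) adds -ob, so the same rule applies.
So negses → negsesob.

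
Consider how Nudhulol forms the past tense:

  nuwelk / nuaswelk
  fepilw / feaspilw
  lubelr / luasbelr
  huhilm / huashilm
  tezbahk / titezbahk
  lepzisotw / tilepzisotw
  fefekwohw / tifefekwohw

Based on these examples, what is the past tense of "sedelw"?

seasdelw

nuwelk and tezbahk both end in -k yet inflect differently (nuaswelk, titezbahk), so the final letter is not what conditions the rule; the second-to-last letter is.
"sedelw" has second-to-last letter 'l'. The stems whose second-to-last letter is 'l' (nuwelk → nuaswelk, fepilw → feaspilw, lubelr → luasbelr) insert -as- after the first vowel.
So sedelw → seasdelw.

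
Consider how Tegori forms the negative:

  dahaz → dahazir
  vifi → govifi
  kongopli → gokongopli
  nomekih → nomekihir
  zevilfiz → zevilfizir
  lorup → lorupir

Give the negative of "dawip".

kongopli and zevilfiz both have last vowel 'i' yet inflect differently (gokongopli, zevilfizir), so the last vowel is not what conditions the rule; whether the stem ends in a vowel or a consonant is.
"dawip" ends in a consonant. The stems ending in a consonant (lorup → lorupir, zevilfiz → zevilfizir, dahaz → dahazir) add -ir.
The other pattern: stems ending in a vowel add the prefix go-.
So dawip → dawipir.

dawipir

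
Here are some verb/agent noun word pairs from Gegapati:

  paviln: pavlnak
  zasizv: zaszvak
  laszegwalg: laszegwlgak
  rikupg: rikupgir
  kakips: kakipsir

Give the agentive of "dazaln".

rikupg and laszegwalg both end in -g yet inflect differently (rikupgir, laszegwlgak), so the final letter is not what conditions the rule; the second-to-last letter is.
"dazaln" has second-to-last letter 'l'. The stems whose second-to-last letter is 'l' (laszegwalg → laszegwlgak, paviln → pavlnak) delete the last vowel and add -ak.
The other pattern: stems whose second-to-last letter is 'p' add -ir.
So dazaln → dazlnak.

dazlnak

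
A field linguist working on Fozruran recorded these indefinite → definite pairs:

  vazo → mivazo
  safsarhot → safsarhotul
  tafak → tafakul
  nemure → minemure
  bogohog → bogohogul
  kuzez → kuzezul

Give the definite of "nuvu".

"nuvu" ends in a vowel. The stems ending in a vowel (nemure → minemure, vazo → mivazo) add the prefix mi-.
So nuvu → minuvu.

minuvu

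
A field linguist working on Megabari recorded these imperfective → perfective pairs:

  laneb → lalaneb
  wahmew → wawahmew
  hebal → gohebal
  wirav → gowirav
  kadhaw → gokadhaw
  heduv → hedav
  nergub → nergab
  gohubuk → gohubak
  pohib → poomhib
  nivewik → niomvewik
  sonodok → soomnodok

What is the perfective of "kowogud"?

wahmew and kadhaw both end in -w yet inflect differently (wawahmew, gokadhaw), so the final letter is not what conditions the rule; the last vowel is.
"kowogud" has last vowel 'u'. The stems whose last vowel is 'u' (heduv → hedav, nergub → nergab, gohubuk → gohubak) change the last vowel to 'a'.
So kowogud → kowogad.

kowogad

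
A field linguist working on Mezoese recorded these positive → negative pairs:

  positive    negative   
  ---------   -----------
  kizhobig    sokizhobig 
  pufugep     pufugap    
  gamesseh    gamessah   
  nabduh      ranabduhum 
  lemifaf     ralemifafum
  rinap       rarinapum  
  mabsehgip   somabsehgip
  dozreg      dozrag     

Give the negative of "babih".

sobabih

mabsehgip and pufugep both end in -p yet inflect differently (somabsehgip, pufugap), so the final letter is not what conditions the rule; the last vowel is.
"babih" has last vowel 'i'. The stems whose last vowel is 'i' (mabsehgip → somabsehgip, kizhobig → sokizhobig) add the prefix so-.
So babih → sobabih.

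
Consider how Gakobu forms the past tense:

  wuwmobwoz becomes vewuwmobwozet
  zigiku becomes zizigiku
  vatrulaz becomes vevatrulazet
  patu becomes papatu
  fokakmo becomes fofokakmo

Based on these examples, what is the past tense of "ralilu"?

raralilu

wuwmobwoz and fokakmo both have last vowel 'o' yet inflect differently (vewuwmobwozet, fofokakmo), so the last vowel is not what conditions the rule; the final letter is.
"ralilu" ends in -u. The stems ending in -u (patu → papatu, zigiku → zizigiku) repeat the first consonant+vowel as a prefix.
So ralilu → raralilu.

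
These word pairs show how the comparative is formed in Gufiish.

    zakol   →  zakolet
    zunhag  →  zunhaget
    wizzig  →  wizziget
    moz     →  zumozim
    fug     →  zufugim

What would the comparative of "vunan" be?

vunanet

zunhag and fug both end in -g yet inflect differently (zunhaget, zufugim), so the final letter is not what conditions the rule; the number of vowels is.
"vunan" has 2 vowels. The stems with 2 vowels (zakol → zakolet, zunhag → zunhaget, wizzig → wizziget) add -et.
The other pattern: stems with 1 vowel add zu- … -im around the stem.
So vunan → vunanet.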